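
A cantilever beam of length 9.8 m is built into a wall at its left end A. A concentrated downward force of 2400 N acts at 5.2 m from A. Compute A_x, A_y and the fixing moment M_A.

A_x = 0, A_y = 2400 N, M_A = 12480 N·m

ΣF_x = 0: A_x = 0.
ΣF_y = 0: A_y − 2400 = 0 → A_y = 2400 N.
ΣM about A: M_A − 2400·5.2 = 0 → M_A = 12480 N·m.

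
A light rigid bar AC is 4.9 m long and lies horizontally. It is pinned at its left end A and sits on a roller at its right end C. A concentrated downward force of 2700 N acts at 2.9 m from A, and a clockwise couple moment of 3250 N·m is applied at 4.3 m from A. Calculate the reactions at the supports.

A_x = 0, A_y = 438.8 N, C_y = 2261 N

ΣM about A: C_y·4.9 − 2700·2.9 − 3250 = 0 → C_y = 11080/4.9 = 2261.22 ≈ 2261 N.
ΣF_y = 0: A_y + 2261.22 − 2700 = 0 → A_y = 438.8 N.
ΣF_x = 0: no horizontal applied forces, so A_x = 0.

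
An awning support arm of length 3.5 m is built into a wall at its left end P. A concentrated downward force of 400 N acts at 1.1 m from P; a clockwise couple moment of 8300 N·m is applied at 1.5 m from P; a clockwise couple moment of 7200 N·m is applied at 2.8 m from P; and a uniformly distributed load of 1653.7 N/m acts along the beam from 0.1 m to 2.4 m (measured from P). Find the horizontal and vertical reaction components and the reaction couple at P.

Resultant of the distributed load: 1653.7 × 2.3 = 3803.51 N at 1.25 m from P.
ΣF_x = 0: P_x = 0.
ΣF_y = 0: P_y − 400 − 1653.7·2.3 = 0 → P_y = 4204 N.
ΣM about P: M_P − 400·1.1 − 8300 − 7200 − (1653.7·2.3)·1.25 = 0 → M_P = 20690 N·m.

P_x = 0, P_y = 4204 N, M_P = 20690 N·m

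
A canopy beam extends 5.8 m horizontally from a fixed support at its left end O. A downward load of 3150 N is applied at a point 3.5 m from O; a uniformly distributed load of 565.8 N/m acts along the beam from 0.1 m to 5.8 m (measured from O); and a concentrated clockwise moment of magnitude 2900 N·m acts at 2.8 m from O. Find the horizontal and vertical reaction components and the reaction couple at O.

O_x = 0, O_y = 6375 N, M_O = 23440 N·m

Resultant of the distributed load: 565.8 × 5.7 = 3225.06 N at 2.95 m from O.
ΣF_x = 0: O_x = 0.
ΣF_y = 0: O_y − 3150 − 565.8·5.7 = 0 → O_y = 6375 N.
ΣM about O: M_O − 3150·3.5 − (565.8·5.7)·2.95 − 2900 = 0 → M_O = 23440 N·m.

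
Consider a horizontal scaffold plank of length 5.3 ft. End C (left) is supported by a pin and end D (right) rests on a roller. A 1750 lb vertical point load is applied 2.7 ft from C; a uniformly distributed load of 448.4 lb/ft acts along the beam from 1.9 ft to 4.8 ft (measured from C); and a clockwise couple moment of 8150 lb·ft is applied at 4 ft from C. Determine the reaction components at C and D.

C_x = 0, C_y = -200.8 lb, D_y = 3251 lb

Resultant of the distributed load: 448.4 × 2.9 = 1300.36 lb at 3.35 ft from C.
Moments about C: D_y·5.3 − 1750·2.7 − (448.4·2.9)·3.35 − 8150 = 0 → D_y = 17231.206/5.3 = 3251.17 ≈ 3251 lb.
ΣF_y = 0: C_y + 3251.17 − 1750 − 448.4·2.9 = 0 → C_y = -200.8 lb.
ΣF_x = 0: no horizontal applied forces, so C_x = 0.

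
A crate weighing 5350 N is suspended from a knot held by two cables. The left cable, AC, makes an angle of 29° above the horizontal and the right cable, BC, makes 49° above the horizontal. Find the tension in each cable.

T_AC = 3588 N, T_BC = 4784 N

ΣF_x = 0: −T_AC·cos29° + T_BC·cos49° = 0 → T_BC = 1.33314·T_AC.
ΣF_y = 0: T_AC·sin29° + T_BC·sin49° = 5350.
Substitute: T_AC·(0.48481 + 1.33314·0.75471) = 5350 → T_AC = 3588.33 ≈ 3588 N.
Then T_BC = 1.33314 × 3588.33 = 4784 N.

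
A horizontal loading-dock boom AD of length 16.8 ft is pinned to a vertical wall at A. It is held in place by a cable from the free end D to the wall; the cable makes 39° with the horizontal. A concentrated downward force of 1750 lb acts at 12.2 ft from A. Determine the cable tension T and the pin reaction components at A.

T = 2019 lb, A_x = 1569 lb, A_y = 479.2 lb

ΣM about A: T·sin39°·16.8 − 1750·12.2 = 0 → T = 21350/(16.8·0.62932) = 2019.38 ≈ 2019 lb.
ΣF_x = 0: A_x − T·cos39° = 0 → A_x = 2019.38 × 0.777146 = 1569 lb.
ΣF_y = 0: A_y + T·sin39° − 1750 = 0 → A_y = 1750 − 2019.38 × 0.62932 = 479.2 lb.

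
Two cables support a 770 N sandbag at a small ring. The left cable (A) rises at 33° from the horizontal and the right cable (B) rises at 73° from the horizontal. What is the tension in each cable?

ΣF_x = 0: −T_A·cos33° + T_B·cos73° = 0 → T_B = 2.86851·T_A.
ΣF_y = 0: T_A·sin33° + T_B·sin73° = 770.
Substitute: T_A·(0.544639 + 2.86851·0.956305) = 770 → T_A = 234.198 ≈ 234.2 N.
Then T_B = 2.86851 × 234.198 = 671.8 N.

T_A = 234.2 N, T_B = 671.8 N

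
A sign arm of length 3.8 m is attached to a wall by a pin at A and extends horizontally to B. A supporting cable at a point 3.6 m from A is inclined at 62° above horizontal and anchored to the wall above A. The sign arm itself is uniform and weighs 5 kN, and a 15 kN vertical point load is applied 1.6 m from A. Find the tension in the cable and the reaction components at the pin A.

ΣM about A: T·sin62°·3.6 − 5·1.9 − 15·1.6 = 0 → T = 33.5/(3.6·0.882948) = 10.5392 ≈ 10.54 kN.
ΣF_x = 0: A_x − T·cos62° = 0 → A_x = 10.5392 × 0.469472 = 4.948 kN.
ΣF_y = 0: A_y + T·sin62° − 5 − 15 = 0 → A_y = 20 − 10.5392 × 0.882948 = 10.69 kN.

T = 10.54 kN, A_x = 4.948 kN, A_y = 10.69 kN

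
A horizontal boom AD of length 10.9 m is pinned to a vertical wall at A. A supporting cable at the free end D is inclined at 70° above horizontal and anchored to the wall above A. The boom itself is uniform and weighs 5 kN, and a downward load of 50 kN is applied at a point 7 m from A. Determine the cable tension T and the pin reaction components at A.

ΣM about A: T·sin70°·10.9 − 5·5.45 − 50·7 = 0 → T = 377.25/(10.9·0.939693) = 36.8313 ≈ 36.83 kN.
ΣF_x = 0: A_x − T·cos70° = 0 → A_x = 36.8313 × 0.34202 = 12.60 kN.
ΣF_y = 0: A_y + T·sin70° − 5 − 50 = 0 → A_y = 55 − 36.8313 × 0.939693 = 20.39 kN.

T = 36.83 kN, A_x = 12.60 kN, A_y = 20.39 kN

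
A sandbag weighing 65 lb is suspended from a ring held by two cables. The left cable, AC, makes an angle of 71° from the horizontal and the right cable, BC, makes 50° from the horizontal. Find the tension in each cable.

ΣF_x = 0: −T_AC·cos71° + T_BC·cos50° = 0 → T_BC = 0.506494·T_AC.
ΣF_y = 0: T_AC·sin71° + T_BC·sin50° = 65.
Substitute: T_AC·(0.945519 + 0.506494·0.766044) = 65 → T_AC = 48.7433 ≈ 48.74 lb.
Then T_BC = 0.506494 × 48.7433 = 24.69 lb.

T_AC = 48.74 lb, T_BC = 24.69 lb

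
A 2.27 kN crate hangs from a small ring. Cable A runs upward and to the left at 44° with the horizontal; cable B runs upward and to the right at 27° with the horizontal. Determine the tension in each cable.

T_A = 2.139 kN, T_B = 1.727 kN

ΣF_x = 0: −T_A·cos44° + T_B·cos27° = 0 → T_B = 0.807334·T_A.
ΣF_y = 0: T_A·sin44° + T_B·sin27° = 2.27.
Substitute: T_A·(0.694658 + 0.807334·0.45399) = 2.27 → T_A = 2.13913 ≈ 2.139 kN.
Then T_B = 0.807334 × 2.13913 = 1.727 kN.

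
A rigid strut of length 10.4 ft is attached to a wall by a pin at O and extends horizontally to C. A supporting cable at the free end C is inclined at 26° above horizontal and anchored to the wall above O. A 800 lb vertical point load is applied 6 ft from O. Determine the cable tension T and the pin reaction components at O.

ΣM about O: T·sin26°·10.4 − 800·6 = 0 → T = 4800/(10.4·0.438371) = 1052.85 ≈ 1053 lb.
ΣF_x = 0: O_x − T·cos26° = 0 → O_x = 1052.85 × 0.898794 = 946.3 lb.
ΣF_y = 0: O_y + T·sin26° − 800 = 0 → O_y = 800 − 1052.85 × 0.438371 = 338.5 lb.

T = 1053 lb, O_x = 946.3 lb, O_y = 338.5 lb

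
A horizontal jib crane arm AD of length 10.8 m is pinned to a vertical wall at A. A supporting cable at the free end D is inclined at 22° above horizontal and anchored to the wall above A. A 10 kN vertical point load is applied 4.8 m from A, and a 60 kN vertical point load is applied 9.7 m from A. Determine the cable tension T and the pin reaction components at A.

T = 155.7 kN, A_x = 144.4 kN, A_y = 11.67 kN

ΣM about A: T·sin22°·10.8 − 10·4.8 − 60·9.7 = 0 → T = 630/(10.8·0.374607) = 155.719 ≈ 155.7 kN.
ΣF_x = 0: A_x − T·cos22° = 0 → A_x = 155.719 × 0.927184 = 144.4 kN.
ΣF_y = 0: A_y + T·sin22° − 10 − 60 = 0 → A_y = 70 − 155.719 × 0.374607 = 11.67 kN.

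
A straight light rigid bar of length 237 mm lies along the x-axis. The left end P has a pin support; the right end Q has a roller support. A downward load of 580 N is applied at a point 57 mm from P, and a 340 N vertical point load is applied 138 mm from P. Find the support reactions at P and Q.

P_x = 0, P_y = 582.5 N, Q_y = 337.5 N

Moments about P: Q_y·237 − 580·57 − 340·138 = 0 → Q_y = 79980/237 = 337.468 ≈ 337.5 N.
ΣF_y = 0: P_y + 337.468 − 580 − 340 = 0 → P_y = 582.5 N.
ΣF_x = 0: no horizontal applied forces, so P_x = 0.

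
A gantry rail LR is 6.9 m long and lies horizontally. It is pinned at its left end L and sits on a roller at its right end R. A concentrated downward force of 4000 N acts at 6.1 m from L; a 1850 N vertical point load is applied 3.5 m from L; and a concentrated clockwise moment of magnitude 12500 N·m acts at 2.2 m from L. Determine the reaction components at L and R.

L_x = 0, L_y = -436.2 N, R_y = 6286 N

Moments about L: R_y·6.9 − 4000·6.1 − 1850·3.5 − 12500 = 0 → R_y = 43375/6.9 = 6286.23 ≈ 6286 N.
ΣF_y = 0: L_y + 6286.23 − 4000 − 1850 = 0 → L_y = -436.2 N.
ΣF_x = 0: no horizontal applied forces, so L_x = 0.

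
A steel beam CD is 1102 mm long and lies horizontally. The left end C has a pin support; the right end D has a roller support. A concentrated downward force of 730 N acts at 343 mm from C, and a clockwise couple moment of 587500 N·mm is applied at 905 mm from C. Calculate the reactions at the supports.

C_x = 0, C_y = -30.34 N, D_y = 760.3 N

Moments about C: D_y·1102 − 730·343 − 587500 = 0 → D_y = 837890/1102 = 760.336 ≈ 760.3 N.
ΣF_y = 0: C_y + 760.336 − 730 = 0 → C_y = -30.34 N.
ΣF_x = 0: no horizontal applied forces, so C_x = 0.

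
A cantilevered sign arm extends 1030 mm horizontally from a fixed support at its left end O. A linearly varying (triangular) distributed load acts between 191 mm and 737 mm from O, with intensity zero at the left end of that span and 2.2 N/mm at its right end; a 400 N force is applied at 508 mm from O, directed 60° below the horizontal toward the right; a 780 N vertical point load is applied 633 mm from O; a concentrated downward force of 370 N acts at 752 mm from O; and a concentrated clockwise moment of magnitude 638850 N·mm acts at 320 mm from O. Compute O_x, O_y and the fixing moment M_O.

O_x = -200.0 N, O_y = 2097 N, M_O = 1920000 N·mm

Resultant of the triangular load: ½ × 2.2 × 546 = 600.6 N, acting at 555 mm from O (one-third of the span from the peak).
ΣF_x = 0: O_x + 400·cos60° = 0 → O_x = -200.0 N.
ΣF_y = 0: O_y − ½·2.2·546 − 400·sin60° − 780 − 370 = 0 → O_y = 2097 N.
ΣM about O: M_O − (½·2.2·546)·555 − 400·sin60°·508 − 780·633 − 370·752 − 638850 = 0 → M_O = 1920000 N·mm.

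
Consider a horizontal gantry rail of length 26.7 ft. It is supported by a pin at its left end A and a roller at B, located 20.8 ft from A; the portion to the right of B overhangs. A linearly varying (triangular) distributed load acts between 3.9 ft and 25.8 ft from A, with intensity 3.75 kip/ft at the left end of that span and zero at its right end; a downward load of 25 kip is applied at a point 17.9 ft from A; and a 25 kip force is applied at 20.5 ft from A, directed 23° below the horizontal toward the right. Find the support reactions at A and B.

A_x = -23.01 kip, A_y = 22.58 kip, B_y = 53.25 kip

Resultant of the triangular load: ½ × 3.75 × 21.9 = 41.0625 kip, acting at 11.2 ft from A (one-third of the span from the peak).
Moments about A: B_y·20.8 − (½·3.75·21.9)·11.2 − 25·17.9 − 25·sin23°·20.5 = 0 → B_y = 1107.65/20.8 = 53.2524 ≈ 53.25 kip.
ΣF_y = 0: A_y + 53.2524 − ½·3.75·21.9 − 25 − 25·sin23° = 0 → A_y = 22.58 kip.
ΣF_x = 0: A_x + 25·cos23° = 0 → A_x = -23.01 kip.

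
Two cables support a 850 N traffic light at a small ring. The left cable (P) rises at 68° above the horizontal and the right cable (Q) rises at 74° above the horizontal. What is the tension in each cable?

T_P = 380.6 N, T_Q = 517.2 N

ΣF_x = 0: −T_P·cos68° + T_Q·cos74° = 0 → T_Q = 1.35906·T_P.
ΣF_y = 0: T_P·sin68° + T_Q·sin74° = 850.
Substitute: T_P·(0.927184 + 1.35906·0.961262) = 850 → T_P = 380.552 ≈ 380.6 N.
Then T_Q = 1.35906 × 380.552 = 517.2 N.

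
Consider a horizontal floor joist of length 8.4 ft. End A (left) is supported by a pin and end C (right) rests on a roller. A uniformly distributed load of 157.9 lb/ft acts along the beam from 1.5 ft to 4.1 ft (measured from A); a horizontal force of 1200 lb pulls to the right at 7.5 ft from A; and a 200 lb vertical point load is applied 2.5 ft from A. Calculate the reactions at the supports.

A_x = -1200 lb, A_y = 414.2 lb, C_y = 196.4 lb

Resultant of the distributed load: 157.9 × 2.6 = 410.54 lb at 2.8 ft from A.
Moments about A: C_y·8.4 − (157.9·2.6)·2.8 − 200·2.5 = 0 → C_y = 1649.512/8.4 = 196.37 ≈ 196.4 lb.
ΣF_y = 0: A_y + 196.37 − 157.9·2.6 − 200 = 0 → A_y = 414.2 lb.
ΣF_x = 0: A_x + 1200 = 0 → A_x = -1200 lb.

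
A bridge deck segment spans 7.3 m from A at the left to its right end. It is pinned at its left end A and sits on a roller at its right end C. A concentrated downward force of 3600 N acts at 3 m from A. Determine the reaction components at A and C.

A_x = 0, A_y = 2121 N, C_y = 1479 N

Taking moments about A: C_y·7.3 − 3600·3 = 0 → C_y = 10800/7.3 = 1479.45 ≈ 1479 N.
ΣF_y = 0: A_y + 1479.45 − 3600 = 0 → A_y = 2121 N.
ΣF_x = 0: no horizontal applied forces, so A_x = 0.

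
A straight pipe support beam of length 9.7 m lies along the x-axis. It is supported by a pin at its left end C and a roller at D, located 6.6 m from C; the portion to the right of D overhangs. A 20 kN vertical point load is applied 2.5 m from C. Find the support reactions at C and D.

C_x = 0, C_y = 12.42 kN, D_y = 7.576 kN

Taking moments about C: D_y·6.6 − 20·2.5 = 0 → D_y = 50/6.6 = 7.57576 ≈ 7.576 kN.
ΣF_y = 0: C_y + 7.57576 − 20 = 0 → C_y = 12.42 kN.
ΣF_x = 0: no horizontal applied forces, so C_x = 0.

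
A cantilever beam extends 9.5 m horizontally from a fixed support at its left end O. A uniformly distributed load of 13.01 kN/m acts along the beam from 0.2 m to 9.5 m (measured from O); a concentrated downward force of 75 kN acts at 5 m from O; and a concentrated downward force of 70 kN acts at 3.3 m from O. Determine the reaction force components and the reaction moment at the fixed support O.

Resultant of the distributed load: 13.01 × 9.3 = 120.993 kN at 4.85 m from O.
ΣF_x = 0: O_x = 0.
ΣF_y = 0: O_y − 13.01·9.3 − 75 − 70 = 0 → O_y = 266.0 kN.
ΣM about O: M_O − (13.01·9.3)·4.85 − 75·5 − 70·3.3 = 0 → M_O = 1193 kN·m.

O_x = 0, O_y = 266.0 kN, M_O = 1193 kN·m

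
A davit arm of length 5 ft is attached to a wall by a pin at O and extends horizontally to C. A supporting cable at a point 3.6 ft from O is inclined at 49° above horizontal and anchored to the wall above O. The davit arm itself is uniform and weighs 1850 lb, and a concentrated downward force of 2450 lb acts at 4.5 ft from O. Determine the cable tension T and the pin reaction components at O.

T = 5760 lb, O_x = 3779 lb, O_y = -47.22 lb

ΣM about O: T·sin49°·3.6 − 1850·2.5 − 2450·4.5 = 0 → T = 15650/(3.6·0.75471) = 5760.12 ≈ 5760 lb.
ΣF_x = 0: O_x − T·cos49° = 0 → O_x = 5760.12 × 0.656059 = 3779 lb.
ΣF_y = 0: O_y + T·sin49° − 1850 − 2450 = 0 → O_y = 4300 − 5760.12 × 0.75471 = -47.22 lb.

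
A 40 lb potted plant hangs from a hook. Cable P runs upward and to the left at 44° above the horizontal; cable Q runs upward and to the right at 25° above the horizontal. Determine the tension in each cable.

T_P = 38.83 lb, T_Q = 30.82 lb

ΣF_x = 0: −T_P·cos44° + T_Q·cos25° = 0 → T_Q = 0.793704·T_P.
ΣF_y = 0: T_P·sin44° + T_Q·sin25° = 40.
Substitute: T_P·(0.694658 + 0.793704·0.422618) = 40 → T_P = 38.8315 ≈ 38.83 lb.
Then T_Q = 0.793704 × 38.8315 = 30.82 lb.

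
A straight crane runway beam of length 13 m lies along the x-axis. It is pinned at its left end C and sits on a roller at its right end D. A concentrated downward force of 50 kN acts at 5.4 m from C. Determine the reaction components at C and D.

Taking moments about C: D_y·13 − 50·5.4 = 0 → D_y = 270/13 = 20.7692 ≈ 20.77 kN.
ΣF_y = 0: C_y + 20.7692 − 50 = 0 → C_y = 29.23 kN.
ΣF_x = 0: no horizontal applied forces, so C_x = 0.

C_x = 0, C_y = 29.23 kN, D_y = 20.77 kN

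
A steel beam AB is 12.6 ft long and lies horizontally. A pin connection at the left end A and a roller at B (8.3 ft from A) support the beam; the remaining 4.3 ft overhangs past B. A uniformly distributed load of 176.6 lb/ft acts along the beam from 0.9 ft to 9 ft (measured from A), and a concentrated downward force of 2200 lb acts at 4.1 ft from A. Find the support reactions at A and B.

Resultant of the distributed load: 176.6 × 8.1 = 1430.46 lb at 4.95 ft from A.
Moments about A: B_y·8.3 − (176.6·8.1)·4.95 − 2200·4.1 = 0 → B_y = 16100.777/8.3 = 1939.85 ≈ 1940 lb.
ΣF_y = 0: A_y + 1939.85 − 176.6·8.1 − 2200 = 0 → A_y = 1691 lb.
ΣF_x = 0: no horizontal applied forces, so A_x = 0.

A_x = 0, A_y = 1691 lb, B_y = 1940 lb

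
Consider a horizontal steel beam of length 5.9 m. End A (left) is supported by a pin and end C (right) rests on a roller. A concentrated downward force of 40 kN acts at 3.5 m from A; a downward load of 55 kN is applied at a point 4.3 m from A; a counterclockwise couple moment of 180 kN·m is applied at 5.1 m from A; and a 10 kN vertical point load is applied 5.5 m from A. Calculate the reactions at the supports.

Moments about A: C_y·5.9 − 40·3.5 − 55·4.3 + 180 − 10·5.5 = 0 → C_y = 251.5/5.9 = 42.6271 ≈ 42.63 kN.
ΣF_y = 0: A_y + 42.6271 − 40 − 55 − 10 = 0 → A_y = 62.37 kN.
ΣF_x = 0: no horizontal applied forces, so A_x = 0.

A_x = 0, A_y = 62.37 kN, C_y = 42.63 kN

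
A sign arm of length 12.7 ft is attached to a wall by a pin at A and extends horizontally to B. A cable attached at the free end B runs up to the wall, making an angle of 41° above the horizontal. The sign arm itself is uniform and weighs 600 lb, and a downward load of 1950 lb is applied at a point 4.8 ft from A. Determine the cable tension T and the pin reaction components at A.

ΣM about A: T·sin41°·12.7 − 600·6.35 − 1950·4.8 = 0 → T = 13170/(12.7·0.656059) = 1580.66 ≈ 1581 lb.
ΣF_x = 0: A_x − T·cos41° = 0 → A_x = 1580.66 × 0.75471 = 1193 lb.
ΣF_y = 0: A_y + T·sin41° − 600 − 1950 = 0 → A_y = 2550 − 1580.66 × 0.656059 = 1513 lb.

T = 1581 lb, A_x = 1193 lb, A_y = 1513 lb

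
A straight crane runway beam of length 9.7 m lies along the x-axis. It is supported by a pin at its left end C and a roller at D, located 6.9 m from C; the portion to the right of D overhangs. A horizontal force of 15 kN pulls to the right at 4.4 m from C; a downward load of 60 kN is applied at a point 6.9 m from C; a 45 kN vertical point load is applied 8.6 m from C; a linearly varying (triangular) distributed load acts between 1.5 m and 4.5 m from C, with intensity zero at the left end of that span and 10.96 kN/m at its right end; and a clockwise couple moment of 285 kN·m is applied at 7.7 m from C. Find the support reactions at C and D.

Resultant of the triangular load: ½ × 10.96 × 3 = 16.44 kN, acting at 3.5 m from C (one-third of the span from the peak).
Taking moments about C: D_y·6.9 − 60·6.9 − 45·8.6 − (½·10.96·3)·3.5 − 285 = 0 → D_y = 1143.54/6.9 = 165.73 ≈ 165.7 kN.
ΣF_y = 0: C_y + 165.73 − 60 − 45 − ½·10.96·3 = 0 → C_y = -44.29 kN.
ΣF_x = 0: C_x + 15 = 0 → C_x = -15.00 kN.

C_x = -15.00 kN, C_y = -44.29 kN, D_y = 165.7 kN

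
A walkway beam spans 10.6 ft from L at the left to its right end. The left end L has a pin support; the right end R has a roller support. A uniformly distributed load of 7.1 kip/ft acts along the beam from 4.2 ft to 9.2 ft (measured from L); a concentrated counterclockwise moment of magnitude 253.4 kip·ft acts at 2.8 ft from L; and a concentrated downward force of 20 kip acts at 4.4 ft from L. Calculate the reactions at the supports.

Resultant of the distributed load: 7.1 × 5 = 35.5 kip at 6.7 ft from L.
Moments about L: R_y·10.6 − (7.1·5)·6.7 + 253.4 − 20·4.4 = 0 → R_y = 72.45/10.6 = 6.83491 ≈ 6.835 kip.
ΣF_y = 0: L_y + 6.83491 − 7.1·5 − 20 = 0 → L_y = 48.67 kip.
ΣF_x = 0: no horizontal applied forces, so L_x = 0.

L_x = 0, L_y = 48.67 kip, R_y = 6.835 kip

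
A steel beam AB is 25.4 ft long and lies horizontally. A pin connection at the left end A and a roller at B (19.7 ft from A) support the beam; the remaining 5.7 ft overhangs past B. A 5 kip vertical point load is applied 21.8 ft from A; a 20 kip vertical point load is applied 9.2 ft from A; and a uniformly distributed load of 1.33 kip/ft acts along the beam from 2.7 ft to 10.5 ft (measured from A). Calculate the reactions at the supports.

A_x = 0, A_y = 17.03 kip, B_y = 18.35 kip

Resultant of the distributed load: 1.33 × 7.8 = 10.374 kip at 6.6 ft from A.
ΣM about A: B_y·19.7 − 5·21.8 − 20·9.2 − (1.33·7.8)·6.6 = 0 → B_y = 361.4684/19.7 = 18.3486 ≈ 18.35 kip.
ΣF_y = 0: A_y + 18.3486 − 5 − 20 − 1.33·7.8 = 0 → A_y = 17.03 kip.
ΣF_x = 0: no horizontal applied forces, so A_x = 0.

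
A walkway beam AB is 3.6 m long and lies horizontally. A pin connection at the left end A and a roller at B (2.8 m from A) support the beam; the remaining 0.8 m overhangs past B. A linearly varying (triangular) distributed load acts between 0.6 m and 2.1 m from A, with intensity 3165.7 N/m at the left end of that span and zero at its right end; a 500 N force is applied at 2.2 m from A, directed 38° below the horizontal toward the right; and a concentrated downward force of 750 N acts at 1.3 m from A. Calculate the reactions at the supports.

A_x = -394.0 N, A_y = 1909 N, B_y = 1523 N

Resultant of the triangular load: ½ × 3165.7 × 1.5 = 2374.275 N, acting at 1.1 m from A (one-third of the span from the peak).
Moments about A: B_y·2.8 − (½·3165.7·1.5)·1.1 − 500·sin38°·2.2 − 750·1.3 = 0 → B_y = 4263.93/2.8 = 1522.83 ≈ 1523 N.
ΣF_y = 0: A_y + 1522.83 − ½·3165.7·1.5 − 500·sin38° − 750 = 0 → A_y = 1909 N.
ΣF_x = 0: A_x + 500·cos38° = 0 → A_x = -394.0 N.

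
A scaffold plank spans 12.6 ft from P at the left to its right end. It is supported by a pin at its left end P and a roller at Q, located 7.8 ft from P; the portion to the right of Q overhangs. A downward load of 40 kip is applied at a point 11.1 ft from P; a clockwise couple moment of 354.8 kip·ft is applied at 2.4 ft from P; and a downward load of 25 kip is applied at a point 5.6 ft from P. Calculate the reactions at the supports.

Moments about P: Q_y·7.8 − 40·11.1 − 354.8 − 25·5.6 = 0 → Q_y = 938.8/7.8 = 120.359 ≈ 120.4 kip.
ΣF_y = 0: P_y + 120.359 − 40 − 25 = 0 → P_y = -55.36 kip.
ΣF_x = 0: no horizontal applied forces, so P_x = 0.

P_x = 0, P_y = -55.36 kip, Q_y = 120.4 kip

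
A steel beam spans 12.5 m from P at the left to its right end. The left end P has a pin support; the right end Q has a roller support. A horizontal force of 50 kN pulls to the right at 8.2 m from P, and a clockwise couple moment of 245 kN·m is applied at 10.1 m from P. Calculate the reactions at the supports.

P_x = -50.00 kN, P_y = -19.60 kN, Q_y = 19.60 kN

Taking moments about P: Q_y·12.5 − 245 = 0 → Q_y = 245/12.5 = 19.60 kN.
ΣF_y = 0: P_y + 19.6  = 0 → P_y = -19.60 kN.
ΣF_x = 0: P_x + 50 = 0 → P_x = -50.00 kN.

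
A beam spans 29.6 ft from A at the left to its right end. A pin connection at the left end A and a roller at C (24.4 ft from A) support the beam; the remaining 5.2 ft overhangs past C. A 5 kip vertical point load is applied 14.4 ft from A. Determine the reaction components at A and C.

A_x = 0, A_y = 2.049 kip, C_y = 2.951 kip

ΣM about A: C_y·24.4 − 5·14.4 = 0 → C_y = 72/24.4 = 2.95082 ≈ 2.951 kip.
ΣF_y = 0: A_y + 2.95082 − 5 = 0 → A_y = 2.049 kip.
ΣF_x = 0: no horizontal applied forces, so A_x = 0.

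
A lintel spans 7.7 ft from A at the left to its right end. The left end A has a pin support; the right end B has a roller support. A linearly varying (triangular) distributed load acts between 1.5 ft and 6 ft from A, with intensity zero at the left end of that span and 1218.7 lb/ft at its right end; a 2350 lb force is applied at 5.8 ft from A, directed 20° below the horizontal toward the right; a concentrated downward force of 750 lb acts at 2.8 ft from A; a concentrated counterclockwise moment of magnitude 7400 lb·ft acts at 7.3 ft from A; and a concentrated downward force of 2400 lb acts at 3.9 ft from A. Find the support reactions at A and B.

A_x = -2208 lb, A_y = 3961 lb, B_y = 2735 lb

Resultant of the triangular load: ½ × 1218.7 × 4.5 = 2742.075 lb, acting at 4.5 ft from A (one-third of the span from the peak).
Moments about A: B_y·7.7 − (½·1218.7·4.5)·4.5 − 2350·sin20°·5.8 − 750·2.8 + 7400 − 2400·3.9 = 0 → B_y = 21061.1/7.7 = 2735.21 ≈ 2735 lb.
ΣF_y = 0: A_y + 2735.21 − ½·1218.7·4.5 − 2350·sin20° − 750 − 2400 = 0 → A_y = 3961 lb.
ΣF_x = 0: A_x + 2350·cos20° = 0 → A_x = -2208 lb.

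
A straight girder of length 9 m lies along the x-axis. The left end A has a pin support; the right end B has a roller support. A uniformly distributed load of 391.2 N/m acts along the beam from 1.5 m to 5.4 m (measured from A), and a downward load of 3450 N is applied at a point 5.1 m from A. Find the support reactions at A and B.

Resultant of the distributed load: 391.2 × 3.9 = 1525.68 N at 3.45 m from A.
ΣM about A: B_y·9 − (391.2·3.9)·3.45 − 3450·5.1 = 0 → B_y = 22858.596/9 = 2539.84 ≈ 2540 N.
ΣF_y = 0: A_y + 2539.84 − 391.2·3.9 − 3450 = 0 → A_y = 2436 N.
ΣF_x = 0: no horizontal applied forces, so A_x = 0.

A_x = 0, A_y = 2436 N, B_y = 2540 N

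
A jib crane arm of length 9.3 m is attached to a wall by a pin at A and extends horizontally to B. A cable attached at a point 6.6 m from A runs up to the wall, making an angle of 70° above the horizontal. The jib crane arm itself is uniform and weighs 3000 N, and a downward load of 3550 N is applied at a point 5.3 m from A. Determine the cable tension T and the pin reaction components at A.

ΣM about A: T·sin70°·6.6 − 3000·4.65 − 3550·5.3 = 0 → T = 32765/(6.6·0.939693) = 5283 N.
ΣF_x = 0: A_x − T·cos70° = 0 → A_x = 5283 × 0.34202 = 1807 N.
ΣF_y = 0: A_y + T·sin70° − 3000 − 3550 = 0 → A_y = 6550 − 5283 × 0.939693 = 1586 N.

T = 5283 N, A_x = 1807 N, A_y = 1586 N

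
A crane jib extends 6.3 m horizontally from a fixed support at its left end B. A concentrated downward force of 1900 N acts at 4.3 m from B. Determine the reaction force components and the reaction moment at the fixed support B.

ΣF_x = 0: B_x = 0.
ΣF_y = 0: B_y − 1900 = 0 → B_y = 1900 N.
ΣM about B: M_B − 1900·4.3 = 0 → M_B = 8170 N·m.

B_x = 0, B_y = 1900 N, M_B = 8170 N·m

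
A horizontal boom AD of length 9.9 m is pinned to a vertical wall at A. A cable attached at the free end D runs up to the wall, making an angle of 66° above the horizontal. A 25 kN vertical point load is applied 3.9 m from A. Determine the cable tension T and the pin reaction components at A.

T = 10.78 kN, A_x = 4.385 kN, A_y = 15.15 kN

ΣM about A: T·sin66°·9.9 − 25·3.9 = 0 → T = 97.5/(9.9·0.913545) = 10.7805 ≈ 10.78 kN.
ΣF_x = 0: A_x − T·cos66° = 0 → A_x = 10.7805 × 0.406737 = 4.385 kN.
ΣF_y = 0: A_y + T·sin66° − 25 = 0 → A_y = 25 − 10.7805 × 0.913545 = 15.15 kN.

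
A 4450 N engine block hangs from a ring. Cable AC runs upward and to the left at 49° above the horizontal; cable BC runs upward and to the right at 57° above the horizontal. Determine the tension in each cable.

T_AC = 2521 N, T_BC = 3037 N

ΣF_x = 0: −T_AC·cos49° + T_BC·cos57° = 0 → T_BC = 1.20458·T_AC.
ΣF_y = 0: T_AC·sin49° + T_BC·sin57° = 4450.
Substitute: T_AC·(0.75471 + 1.20458·0.838671) = 4450 → T_AC = 2521.31 ≈ 2521 N.
Then T_BC = 1.20458 × 2521.31 = 3037 N.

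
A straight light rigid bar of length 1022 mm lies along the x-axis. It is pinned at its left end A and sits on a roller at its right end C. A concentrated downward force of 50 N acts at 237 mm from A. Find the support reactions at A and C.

A_x = 0, A_y = 38.41 N, C_y = 11.59 N

Taking moments about A: C_y·1022 − 50·237 = 0 → C_y = 11850/1022 = 11.5949 ≈ 11.59 N.
ΣF_y = 0: A_y + 11.5949 − 50 = 0 → A_y = 38.41 N.
ΣF_x = 0: no horizontal applied forces, so A_x = 0.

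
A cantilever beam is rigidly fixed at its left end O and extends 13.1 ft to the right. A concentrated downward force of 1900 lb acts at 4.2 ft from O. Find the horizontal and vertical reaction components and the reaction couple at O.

O_x = 0, O_y = 1900 lb, M_O = 7980 lb·ft

ΣF_x = 0: O_x = 0.
ΣF_y = 0: O_y − 1900 = 0 → O_y = 1900 lb.
ΣM about O: M_O − 1900·4.2 = 0 → M_O = 7980 lb·ft.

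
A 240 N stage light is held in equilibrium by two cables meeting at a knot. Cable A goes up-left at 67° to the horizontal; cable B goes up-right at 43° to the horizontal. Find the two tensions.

ΣF_x = 0: −T_A·cos67° + T_B·cos43° = 0 → T_B = 0.534257·T_A.
ΣF_y = 0: T_A·sin67° + T_B·sin43° = 240.
Substitute: T_A·(0.920505 + 0.534257·0.681998) = 240 → T_A = 186.79 ≈ 186.8 N.
Then T_B = 0.534257 × 186.79 = 99.79 N.

T_A = 186.8 N, T_B = 99.79 N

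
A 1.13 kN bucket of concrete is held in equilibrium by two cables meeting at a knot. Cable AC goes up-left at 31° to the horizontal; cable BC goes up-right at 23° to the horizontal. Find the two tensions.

T_AC = 1.286 kN, T_BC = 1.197 kN

ΣF_x = 0: −T_AC·cos31° + T_BC·cos23° = 0 → T_BC = 0.931193·T_AC.
ΣF_y = 0: T_AC·sin31° + T_BC·sin23° = 1.13.
Substitute: T_AC·(0.515038 + 0.931193·0.390731) = 1.13 → T_AC = 1.28572 ≈ 1.286 kN.
Then T_BC = 0.931193 × 1.28572 = 1.197 kN.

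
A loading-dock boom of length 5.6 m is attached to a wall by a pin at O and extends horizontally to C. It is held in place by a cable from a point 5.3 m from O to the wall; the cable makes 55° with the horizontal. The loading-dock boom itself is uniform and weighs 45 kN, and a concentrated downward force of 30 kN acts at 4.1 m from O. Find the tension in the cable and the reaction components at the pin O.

ΣM about O: T·sin55°·5.3 − 45·2.8 − 30·4.1 = 0 → T = 249/(5.3·0.819152) = 57.3534 ≈ 57.35 kN.
ΣF_x = 0: O_x − T·cos55° = 0 → O_x = 57.3534 × 0.573576 = 32.90 kN.
ΣF_y = 0: O_y + T·sin55° − 45 − 30 = 0 → O_y = 75 − 57.3534 × 0.819152 = 28.02 kN.

T = 57.35 kN, O_x = 32.90 kN, O_y = 28.02 kN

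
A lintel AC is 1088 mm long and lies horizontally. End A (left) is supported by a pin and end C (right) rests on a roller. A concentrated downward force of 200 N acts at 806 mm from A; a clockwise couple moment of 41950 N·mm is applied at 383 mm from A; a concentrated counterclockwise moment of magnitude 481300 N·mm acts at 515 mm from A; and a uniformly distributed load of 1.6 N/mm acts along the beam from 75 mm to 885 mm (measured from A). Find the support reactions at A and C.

A_x = 0, A_y = 1180 N, C_y = 316.1 N

Resultant of the distributed load: 1.6 × 810 = 1296 N at 480 mm from A.
Taking moments about A: C_y·1088 − 200·806 − 41950 + 481300 − (1.6·810)·480 = 0 → C_y = 343930/1088 = 316.112 ≈ 316.1 N.
ΣF_y = 0: A_y + 316.112 − 200 − 1.6·810 = 0 → A_y = 1180 N.
ΣF_x = 0: no horizontal applied forces, so A_x = 0.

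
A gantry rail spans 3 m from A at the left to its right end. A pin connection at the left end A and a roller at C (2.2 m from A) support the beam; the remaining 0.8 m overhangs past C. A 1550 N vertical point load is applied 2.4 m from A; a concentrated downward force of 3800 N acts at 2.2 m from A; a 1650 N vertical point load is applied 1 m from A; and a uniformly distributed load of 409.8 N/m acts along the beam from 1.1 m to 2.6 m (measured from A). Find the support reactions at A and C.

Resultant of the distributed load: 409.8 × 1.5 = 614.7 N at 1.85 m from A.
Moments about A: C_y·2.2 − 1550·2.4 − 3800·2.2 − 1650·1 − (409.8·1.5)·1.85 = 0 → C_y = 14867.195/2.2 = 6757.82 ≈ 6758 N.
ΣF_y = 0: A_y + 6757.82 − 1550 − 3800 − 1650 − 409.8·1.5 = 0 → A_y = 856.9 N.
ΣF_x = 0: no horizontal applied forces, so A_x = 0.

A_x = 0, A_y = 856.9 N, C_y = 6758 N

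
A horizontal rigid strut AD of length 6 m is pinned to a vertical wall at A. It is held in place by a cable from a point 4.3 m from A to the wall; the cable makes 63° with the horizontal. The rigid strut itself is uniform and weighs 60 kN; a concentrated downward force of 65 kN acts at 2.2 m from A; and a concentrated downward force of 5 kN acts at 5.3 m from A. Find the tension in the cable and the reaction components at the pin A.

ΣM about A: T·sin63°·4.3 − 60·3 − 65·2.2 − 5·5.3 = 0 → T = 349.5/(4.3·0.891007) = 91.2216 ≈ 91.22 kN.
ΣF_x = 0: A_x − T·cos63° = 0 → A_x = 91.2216 × 0.45399 = 41.41 kN.
ΣF_y = 0: A_y + T·sin63° − 60 − 65 − 5 = 0 → A_y = 130 − 91.2216 × 0.891007 = 48.72 kN.

T = 91.22 kN, A_x = 41.41 kN, A_y = 48.72 kN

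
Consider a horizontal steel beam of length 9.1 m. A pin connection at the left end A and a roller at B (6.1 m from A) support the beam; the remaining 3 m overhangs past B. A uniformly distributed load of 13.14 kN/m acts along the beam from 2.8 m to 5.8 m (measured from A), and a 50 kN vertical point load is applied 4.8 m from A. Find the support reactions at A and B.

Resultant of the distributed load: 13.14 × 3 = 39.42 kN at 4.3 m from A.
Moments about A: B_y·6.1 − (13.14·3)·4.3 − 50·4.8 = 0 → B_y = 409.506/6.1 = 67.1321 ≈ 67.13 kN.
ΣF_y = 0: A_y + 67.1321 − 13.14·3 − 50 = 0 → A_y = 22.29 kN.
ΣF_x = 0: no horizontal applied forces, so A_x = 0.

A_x = 0, A_y = 22.29 kN, B_y = 67.13 kN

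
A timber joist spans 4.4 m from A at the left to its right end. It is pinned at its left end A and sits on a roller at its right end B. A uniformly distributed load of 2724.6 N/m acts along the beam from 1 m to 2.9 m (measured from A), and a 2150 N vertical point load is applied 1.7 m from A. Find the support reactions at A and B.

A_x = 0, A_y = 4202 N, B_y = 3125 N

Resultant of the distributed load: 2724.6 × 1.9 = 5176.74 N at 1.95 m from A.
ΣM about A: B_y·4.4 − (2724.6·1.9)·1.95 − 2150·1.7 = 0 → B_y = 13749.643/4.4 = 3124.92 ≈ 3125 N.
ΣF_y = 0: A_y + 3124.92 − 2724.6·1.9 − 2150 = 0 → A_y = 4202 N.
ΣF_x = 0: no horizontal applied forces, so A_x = 0.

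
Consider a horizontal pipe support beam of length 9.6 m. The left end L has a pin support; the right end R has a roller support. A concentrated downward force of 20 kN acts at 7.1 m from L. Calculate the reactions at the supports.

ΣM about L: R_y·9.6 − 20·7.1 = 0 → R_y = 142/9.6 = 14.7917 ≈ 14.79 kN.
ΣF_y = 0: L_y + 14.7917 − 20 = 0 → L_y = 5.208 kN.
ΣF_x = 0: no horizontal applied forces, so L_x = 0.

L_x = 0, L_y = 5.208 kN, R_y = 14.79 kN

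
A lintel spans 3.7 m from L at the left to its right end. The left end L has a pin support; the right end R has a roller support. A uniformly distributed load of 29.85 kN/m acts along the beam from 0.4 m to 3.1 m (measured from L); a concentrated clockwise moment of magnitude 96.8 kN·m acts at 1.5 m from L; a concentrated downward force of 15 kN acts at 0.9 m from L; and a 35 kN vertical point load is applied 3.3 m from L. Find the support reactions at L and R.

L_x = 0, L_y = 31.45 kN, R_y = 99.15 kN

Resultant of the distributed load: 29.85 × 2.7 = 80.595 kN at 1.75 m from L.
Taking moments about L: R_y·3.7 − (29.85·2.7)·1.75 − 96.8 − 15·0.9 − 35·3.3 = 0 → R_y = 366.84125/3.7 = 99.1463 ≈ 99.15 kN.
ΣF_y = 0: L_y + 99.1463 − 29.85·2.7 − 15 − 35 = 0 → L_y = 31.45 kN.
ΣF_x = 0: no horizontal applied forces, so L_x = 0.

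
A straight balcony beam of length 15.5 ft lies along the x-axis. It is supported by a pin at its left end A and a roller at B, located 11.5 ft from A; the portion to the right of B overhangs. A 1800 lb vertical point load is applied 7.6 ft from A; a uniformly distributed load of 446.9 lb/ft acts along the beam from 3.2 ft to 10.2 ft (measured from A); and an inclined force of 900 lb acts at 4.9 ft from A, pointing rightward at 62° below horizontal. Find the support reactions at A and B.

A_x = -422.5 lb, A_y = 2372 lb, B_y = 3351 lb

Resultant of the distributed load: 446.9 × 7 = 3128.3 lb at 6.7 ft from A.
ΣM about A: B_y·11.5 − 1800·7.6 − (446.9·7)·6.7 − 900·sin62°·4.9 = 0 → B_y = 38533.4/11.5 = 3350.73 ≈ 3351 lb.
ΣF_y = 0: A_y + 3350.73 − 1800 − 446.9·7 − 900·sin62° = 0 → A_y = 2372 lb.
ΣF_x = 0: A_x + 900·cos62° = 0 → A_x = -422.5 lb.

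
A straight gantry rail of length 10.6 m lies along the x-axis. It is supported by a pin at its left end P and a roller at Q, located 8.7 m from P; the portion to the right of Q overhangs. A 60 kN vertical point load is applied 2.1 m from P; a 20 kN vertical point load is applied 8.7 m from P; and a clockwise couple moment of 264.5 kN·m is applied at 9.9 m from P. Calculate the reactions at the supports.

Taking moments about P: Q_y·8.7 − 60·2.1 − 20·8.7 − 264.5 = 0 → Q_y = 564.5/8.7 = 64.8851 ≈ 64.89 kN.
ΣF_y = 0: P_y + 64.8851 − 60 − 20 = 0 → P_y = 15.11 kN.
ΣF_x = 0: no horizontal applied forces, so P_x = 0.

P_x = 0, P_y = 15.11 kN, Q_y = 64.89 kN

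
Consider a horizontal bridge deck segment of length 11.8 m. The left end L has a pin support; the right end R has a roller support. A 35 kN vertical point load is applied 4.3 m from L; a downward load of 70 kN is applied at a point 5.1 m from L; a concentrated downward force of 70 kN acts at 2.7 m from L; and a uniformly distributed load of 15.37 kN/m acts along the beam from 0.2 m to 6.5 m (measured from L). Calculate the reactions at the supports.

Resultant of the distributed load: 15.37 × 6.3 = 96.831 kN at 3.35 m from L.
ΣM about L: R_y·11.8 − 35·4.3 − 70·5.1 − 70·2.7 − (15.37·6.3)·3.35 = 0 → R_y = 1020.88385/11.8 = 86.5156 ≈ 86.52 kN.
ΣF_y = 0: L_y + 86.5156 − 35 − 70 − 70 − 15.37·6.3 = 0 → L_y = 185.3 kN.
ΣF_x = 0: no horizontal applied forces, so L_x = 0.

L_x = 0, L_y = 185.3 kN, R_y = 86.52 kN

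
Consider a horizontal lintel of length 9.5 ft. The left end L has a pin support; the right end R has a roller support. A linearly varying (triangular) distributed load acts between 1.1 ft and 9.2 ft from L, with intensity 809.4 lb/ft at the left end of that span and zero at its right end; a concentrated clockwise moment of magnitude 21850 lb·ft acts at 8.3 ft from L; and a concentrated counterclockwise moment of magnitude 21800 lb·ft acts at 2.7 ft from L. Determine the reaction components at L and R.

L_x = 0, L_y = 1962 lb, R_y = 1316 lb

Resultant of the triangular load: ½ × 809.4 × 8.1 = 3278.07 lb, acting at 3.8 ft from L (one-third of the span from the peak).
Taking moments about L: R_y·9.5 − (½·809.4·8.1)·3.8 − 21850 + 21800 = 0 → R_y = 12506.666/9.5 = 1316.49 ≈ 1316 lb.
ΣF_y = 0: L_y + 1316.49 − ½·809.4·8.1 = 0 → L_y = 1962 lb.
ΣF_x = 0: no horizontal applied forces, so L_x = 0.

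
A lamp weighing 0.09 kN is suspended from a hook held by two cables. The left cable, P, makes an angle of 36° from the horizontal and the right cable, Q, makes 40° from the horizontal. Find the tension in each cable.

T_P = 0.07105 kN, T_Q = 0.07504 kN

ΣF_x = 0: −T_P·cos36° + T_Q·cos40° = 0 → T_Q = 1.0561·T_P.
ΣF_y = 0: T_P·sin36° + T_Q·sin40° = 0.09.
Substitute: T_P·(0.587785 + 1.0561·0.642788) = 0.09 → T_P = 0.0710545 ≈ 0.07105 kN.
Then T_Q = 1.0561 × 0.0710545 = 0.07504 kN.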